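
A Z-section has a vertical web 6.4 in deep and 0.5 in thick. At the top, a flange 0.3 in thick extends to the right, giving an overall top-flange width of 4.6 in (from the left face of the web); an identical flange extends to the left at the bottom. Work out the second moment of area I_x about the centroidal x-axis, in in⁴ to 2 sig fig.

Split into non-overlapping primitives; take the origin at the lower-left of the bounding box.
Web: 0.5 × 6.4, A = 3.2 in², y = 3.2 in, Ī = 10.92 in⁴.
Top flange (beyond web): 4.1 × 0.3, A = 1.23 in², y = 6.25 in, Ī = 0.009225 in⁴.
Bottom flange (beyond web): 4.1 × 0.3, A = 1.23 in², y = 0.15 in, Ī = 0.009225 in⁴.
Centroid: ȳ = ΣA·y / ΣA = 3.2 in.
Transfer each piece to the centroidal x-axis using Ī + A·d² with d = y − 3.2:
  web: d = 0 in → contributes +10.92 in⁴
  top flange (beyond web): d = 3.05 in → contributes +11.45 in⁴
  bottom flange (beyond web): d = -3.05 in → contributes +11.45 in⁴
Total I = 33.83 in⁴.

I_x ≈ 34 in⁴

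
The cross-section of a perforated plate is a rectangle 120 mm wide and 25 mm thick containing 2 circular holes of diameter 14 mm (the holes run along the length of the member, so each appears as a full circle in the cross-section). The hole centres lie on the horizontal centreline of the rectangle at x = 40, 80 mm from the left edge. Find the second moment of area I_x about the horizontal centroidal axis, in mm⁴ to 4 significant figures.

Treat the section as a set of non-overlapping primitives; coordinates are from the bounding-box lower-left.
Plate: 120 × 25, A = 3 000 mm², y = 12.5 mm, Ī = 156 250 mm⁴.
Hole 1 (subtracted): ⌀14, A = 153.938 mm², y = 12.5 mm, Ī = 1885.74 mm⁴.
Hole 2 (subtracted): ⌀14, A = 153.938 mm², y = 12.5 mm, Ī = 1885.74 mm⁴.
By symmetry the centroid is at mid-height, ȳ = 12.5 mm.
All pieces are centred on the horizontal centroidal axis, so I = ΣĪ (holes subtracted) = 152 479 mm⁴.

I_x ≈ 1.525 × 10⁵ mm⁴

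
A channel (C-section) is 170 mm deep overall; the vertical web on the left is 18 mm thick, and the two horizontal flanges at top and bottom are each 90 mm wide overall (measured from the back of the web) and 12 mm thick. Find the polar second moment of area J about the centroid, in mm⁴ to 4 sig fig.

Split into non-overlapping primitives; take the origin at the lower-left of the bounding box.
Web: 18 × 170, A = 3 060 mm², y = 85 mm, Ī = 7 369 500 mm⁴.
Top flange (beyond web): 72 × 12, A = 864 mm², y = 164 mm, Ī = 10 368 mm⁴.
Bottom flange (beyond web): 72 × 12, A = 864 mm², y = 6 mm, Ī = 10 368 mm⁴.
By symmetry the centroid is at mid-height, ȳ = 85 mm.
Transfer each piece to the centroidal x-axis using Ī + A·d² with d = y − 85:
  web: d = 0 mm → contributes +7 369 500 mm⁴
  top flange (beyond web): d = 79 mm → contributes +5 402 592 mm⁴
  bottom flange (beyond web): d = -79 mm → contributes +5 402 592 mm⁴
Total I = 18 174 684 mm⁴.
For the y-axis: x̄ = 25.2406 mm.
Repeating about the centroidal y-axis gives I_y = 3 065 447 mm⁴.
Polar second moment: J = I_x + I_y = 21 240 131 mm⁴.

J ≈ 2.124 × 10⁷ mm⁴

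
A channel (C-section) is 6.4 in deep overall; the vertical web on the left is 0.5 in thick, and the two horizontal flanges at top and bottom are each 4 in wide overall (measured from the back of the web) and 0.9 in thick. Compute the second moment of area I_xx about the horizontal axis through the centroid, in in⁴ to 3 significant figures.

Break the section into simple shapes (no overlaps), measuring from the bottom-left corner of the bounding box.
Web: 0.5 × 6.4, A = 3.2 in², y = 3.2 in, Ī = 10.923 in⁴.
Top flange (beyond web): 3.5 × 0.9, A = 3.15 in², y = 5.95 in, Ī = 0.21263 in⁴.
Bottom flange (beyond web): 3.5 × 0.9, A = 3.15 in², y = 0.45 in, Ī = 0.21263 in⁴.
By symmetry the centroid is at mid-height, ȳ = 3.2 in.
Transfer each piece to the horizontal axis through the centroid using Ī + A·d² with d = y − 3.2:
  web: d = 0 in → contributes +10.923 in⁴
  top flange (beyond web): d = 2.75 in → contributes +24.035 in⁴
  bottom flange (beyond web): d = -2.75 in → contributes +24.035 in⁴
Total I = 58.992 in⁴.

I_xx ≈ 59.0 in⁴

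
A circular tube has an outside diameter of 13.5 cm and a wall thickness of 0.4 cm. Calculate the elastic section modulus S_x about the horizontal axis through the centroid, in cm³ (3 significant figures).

S_x ≈ 52.4 cm³

Decompose the section into non-overlapping parts with the origin at the bottom-left of its bounding rectangle.
Outer circle: ⌀13.5, A = 143.14 cm², y = 6.75 cm, Ī = 1630.4 cm⁴.
Bore (subtracted): ⌀12.7, A = 126.68 cm², y = 6.75 cm, Ī = 1 277 cm⁴.
By symmetry the centroid is at mid-height, ȳ = 6.75 cm.
All pieces are centred on the horizontal axis through the centroid, so I = ΣĪ (holes subtracted) = 353.46 cm⁴.
Extreme fibre distance c = 6.75 cm; S = I/c = 52.364 cm³.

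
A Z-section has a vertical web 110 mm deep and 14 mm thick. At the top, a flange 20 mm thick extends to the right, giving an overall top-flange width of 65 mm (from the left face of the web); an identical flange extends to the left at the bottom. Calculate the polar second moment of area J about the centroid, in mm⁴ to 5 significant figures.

J ≈ 8.3739 × 10⁶ mm⁴

Break the section into simple shapes (no overlaps), measuring from the bottom-left corner of the bounding box.
Web: 14 × 110, A = 1 540 mm², y = 55 mm, Ī = 1 552 833 mm⁴.
Top flange (beyond web): 51 × 20, A = 1 020 mm², y = 100 mm, Ī = 34 000 mm⁴.
Bottom flange (beyond web): 51 × 20, A = 1 020 mm², y = 10 mm, Ī = 34 000 mm⁴.
Centroid: ȳ = ΣA·y / ΣA = 55 mm.
Transfer each piece to the centroidal x-axis using Ī + A·d² with d = y − 55:
  web: d = 0 mm → contributes +1 552 833 mm⁴
  top flange (beyond web): d = 45 mm → contributes +2 099 500 mm⁴
  bottom flange (beyond web): d = -45 mm → contributes +2 099 500 mm⁴
Total I = 5 751 833 mm⁴.
For the y-axis: x̄ = 58 mm.
Repeating about the centroidal y-axis gives I_y = 2 622 073 mm⁴.
Polar second moment: J = I_x + I_y = 8 373 907 mm⁴.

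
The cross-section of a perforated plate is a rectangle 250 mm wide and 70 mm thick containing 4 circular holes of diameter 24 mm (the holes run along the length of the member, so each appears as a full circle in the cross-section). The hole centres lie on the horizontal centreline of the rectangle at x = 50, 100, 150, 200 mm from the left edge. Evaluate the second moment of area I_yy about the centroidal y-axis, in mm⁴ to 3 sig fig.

I_yy ≈ 8.54 × 10⁷ mm⁴

Decompose the section into non-overlapping parts with the origin at the bottom-left of its bounding rectangle.
Plate: 250 × 70, A = 17 500 mm², x = 125 mm, Ī = 91 145 833 mm⁴.
Hole 1 (subtracted): ⌀24, A = 452.39 mm², x = 50 mm, Ī = 16 286 mm⁴.
Hole 2 (subtracted): ⌀24, A = 452.39 mm², x = 100 mm, Ī = 16 286 mm⁴.
Hole 3 (subtracted): ⌀24, A = 452.39 mm², x = 150 mm, Ī = 16 286 mm⁴.
Hole 4 (subtracted): ⌀24, A = 452.39 mm², x = 200 mm, Ī = 16 286 mm⁴.
By symmetry the centroid is at mid-width, x̄ = 125 mm.
Transfer each piece to the centroidal y-axis using Ī + A·d² with d = x − 125:
  plate: d = 0 mm → contributes +91 145 833 mm⁴
  hole 1: d = -75 mm → contributes −2 560 976 mm⁴
  hole 2: d = -25 mm → contributes −299 029 mm⁴
  hole 3: d = 25 mm → contributes −299 029 mm⁴
  hole 4: d = 75 mm → contributes −2 560 976 mm⁴
Total I = 85 425 822 mm⁴.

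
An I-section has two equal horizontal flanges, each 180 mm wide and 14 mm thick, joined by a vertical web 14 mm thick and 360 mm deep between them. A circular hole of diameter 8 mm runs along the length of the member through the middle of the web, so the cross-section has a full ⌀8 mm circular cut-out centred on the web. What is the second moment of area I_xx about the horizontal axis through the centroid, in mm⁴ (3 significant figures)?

I_xx ≈ 2.31 × 10⁸ mm⁴

Decompose the section into non-overlapping parts with the origin at the bottom-left of its bounding rectangle.
Bottom flange: 180 × 14, A = 2 520 mm², y = 7 mm, Ī = 41 160 mm⁴.
Web: 14 × 360, A = 5 040 mm², y = 194 mm, Ī = 54 432 000 mm⁴.
Top flange: 180 × 14, A = 2 520 mm², y = 381 mm, Ī = 41 160 mm⁴.
Hole (subtracted): ⌀8, A = 50.265 mm², y = 194 mm, Ī = 201.06 mm⁴.
By symmetry the centroid is at mid-height, ȳ = 194 mm.
Transfer each piece to the horizontal axis through the centroid using Ī + A·d² with d = y − 194:
  bottom flange: d = -187 mm → contributes +88 163 040 mm⁴
  web: d = 0 mm → contributes +54 432 000 mm⁴
  top flange: d = 187 mm → contributes +88 163 040 mm⁴
  hole: d = 0 mm → contributes −201.06 mm⁴
Total I = 230 757 879 mm⁴.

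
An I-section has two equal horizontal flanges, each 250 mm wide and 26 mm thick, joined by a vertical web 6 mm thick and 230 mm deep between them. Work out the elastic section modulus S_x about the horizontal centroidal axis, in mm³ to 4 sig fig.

S_x ≈ 1.559 × 10⁶ mm³

Split into non-overlapping primitives; take the origin at the lower-left of the bounding box.
Bottom flange: 250 × 26, A = 6 500 mm², y = 13 mm, Ī = 366 167 mm⁴.
Web: 6 × 230, A = 1 380 mm², y = 141 mm, Ī = 6 083 500 mm⁴.
Top flange: 250 × 26, A = 6 500 mm², y = 269 mm, Ī = 366 167 mm⁴.
By symmetry the centroid is at mid-height, ȳ = 141 mm.
Transfer each piece to the horizontal centroidal axis using Ī + A·d² with d = y − 141:
  bottom flange: d = -128 mm → contributes +106 862 167 mm⁴
  web: d = 0 mm → contributes +6 083 500 mm⁴
  top flange: d = 128 mm → contributes +106 862 167 mm⁴
Total I = 219 807 833 mm⁴.
Extreme fibre distance c = 141 mm; S = I/c = 1 558 921 mm³.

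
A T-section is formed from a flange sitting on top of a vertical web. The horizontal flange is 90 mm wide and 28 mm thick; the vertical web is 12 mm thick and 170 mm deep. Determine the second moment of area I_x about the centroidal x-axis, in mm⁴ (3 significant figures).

Treat the section as a set of non-overlapping primitives; coordinates are from the bounding-box lower-left.
Flange: 90 × 28, A = 2 520 mm², y = 184 mm, Ī = 164 640 mm⁴.
Web: 12 × 170, A = 2 040 mm², y = 85 mm, Ī = 4 913 000 mm⁴.
Centroid: ȳ = ΣA·y / ΣA = 139.71 mm.
Transfer each piece to the centroidal x-axis using Ī + A·d² with d = y − 139.71:
  flange: d = 44.289 mm → contributes +5 107 765 mm⁴
  web: d = -54.711 mm → contributes +11 019 213 mm⁴
Total I = 16 126 978 mm⁴.

I_x ≈ 1.61 × 10⁷ mm⁴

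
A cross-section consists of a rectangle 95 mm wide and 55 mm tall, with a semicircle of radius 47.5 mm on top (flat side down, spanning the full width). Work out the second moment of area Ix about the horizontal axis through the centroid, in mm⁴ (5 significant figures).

Ix ≈ 6.6725 × 10⁶ mm⁴

Split into non-overlapping primitives; take the origin at the lower-left of the bounding box.
Rectangular body: 95 × 55, A = 5 225 mm², y = 27.5 mm, Ī = 1 317 135 mm⁴.
Semicircular cap: semicircle r = 47.5, A = 3544.109 mm², y = 75.15963 mm, Ī = 558735.8 mm⁴.
Centroid: ȳ = ΣA·y / ΣA = 46.76204 mm.
Transfer each piece to the horizontal axis through the centroid using Ī + A·d² with d = y − 46.76204:
  rectangular body: d = -19.26204 mm → contributes +3 255 747 mm⁴
  semicircular cap: d = 28.39759 mm → contributes +3 416 787 mm⁴
Total I = 6 672 534 mm⁴.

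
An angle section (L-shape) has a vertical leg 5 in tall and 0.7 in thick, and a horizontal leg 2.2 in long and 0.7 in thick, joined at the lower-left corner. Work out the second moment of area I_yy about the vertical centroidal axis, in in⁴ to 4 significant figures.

I_yy ≈ 1.317 in⁴

Split into non-overlapping primitives; take the origin at the lower-left of the bounding box.
Vertical leg: 0.7 × 5, A = 3.5 in², x = 0.35 in, Ī = 0.142917 in⁴.
Horizontal leg (remainder): 1.5 × 0.7, A = 1.05 in², x = 1.45 in, Ī = 0.196875 in⁴.
Centroid: x̄ = ΣA·x / ΣA = 0.603846 in.
Transfer each piece to the vertical centroidal axis using Ī + A·d² with d = x − 0.603846:
  vertical leg: d = -0.253846 in → contributes +0.368449 in⁴
  horizontal leg (remainder): d = 0.846154 in → contributes +0.94865 in⁴
Total I = 1.3171 in⁴.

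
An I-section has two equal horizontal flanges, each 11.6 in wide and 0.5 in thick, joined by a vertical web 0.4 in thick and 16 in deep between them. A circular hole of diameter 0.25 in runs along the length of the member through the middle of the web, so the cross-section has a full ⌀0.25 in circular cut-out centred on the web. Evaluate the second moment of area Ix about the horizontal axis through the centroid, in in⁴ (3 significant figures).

Ix ≈ 926 in⁴

Treat the section as a set of non-overlapping primitives; coordinates are from the bounding-box lower-left.
Bottom flange: 11.6 × 0.5, A = 5.8 in², y = 0.25 in, Ī = 0.12083 in⁴.
Web: 0.4 × 16, A = 6.4 in², y = 8.5 in, Ī = 136.53 in⁴.
Top flange: 11.6 × 0.5, A = 5.8 in², y = 16.75 in, Ī = 0.12083 in⁴.
Hole (subtracted): ⌀0.25, A = 0.049087 in², y = 8.5 in, Ī = 0.00019175 in⁴.
By symmetry the centroid is at mid-height, ȳ = 8.5 in.
Transfer each piece to the horizontal axis through the centroid using Ī + A·d² with d = y − 8.5:
  bottom flange: d = -8.25 in → contributes +394.88 in⁴
  web: d = 0 in → contributes +136.53 in⁴
  top flange: d = 8.25 in → contributes +394.88 in⁴
  hole: d = 0 in → contributes −0.00019175 in⁴
Total I = 926.3 in⁴.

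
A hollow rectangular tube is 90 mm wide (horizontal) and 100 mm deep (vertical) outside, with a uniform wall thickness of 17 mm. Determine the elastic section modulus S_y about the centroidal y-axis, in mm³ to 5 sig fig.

Decompose the section into non-overlapping parts with the origin at the bottom-left of its bounding rectangle.
Outer rectangle: 90 × 100, A = 9 000 mm², x = 45 mm, Ī = 6 075 000 mm⁴.
Inner void (subtracted): 56 × 66, A = 3 696 mm², x = 45 mm, Ī = 965 888 mm⁴.
By symmetry the centroid is at mid-width, x̄ = 45 mm.
All pieces are centred on the centroidal y-axis, so I = ΣĪ (holes subtracted) = 5 109 112 mm⁴.
Extreme fibre distance c = 45 mm; S = I/c = 113535.8 mm³.

S_y ≈ 1.1354 × 10⁵ mm³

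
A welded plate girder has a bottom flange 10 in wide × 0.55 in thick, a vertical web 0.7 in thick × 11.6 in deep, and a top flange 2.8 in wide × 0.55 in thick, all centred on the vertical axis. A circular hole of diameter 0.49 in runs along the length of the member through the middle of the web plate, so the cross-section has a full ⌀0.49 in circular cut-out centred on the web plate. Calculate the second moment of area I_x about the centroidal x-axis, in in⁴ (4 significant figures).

Break the section into simple shapes (no overlaps), measuring from the bottom-left corner of the bounding box.
Bottom plate: 10 × 0.55, A = 5.5 in², y = 0.275 in, Ī = 0.138646 in⁴.
Web plate: 0.7 × 11.6, A = 8.12 in², y = 6.35 in, Ī = 91.0523 in⁴.
Top plate: 2.8 × 0.55, A = 1.54 in², y = 12.425 in, Ī = 0.0388208 in⁴.
Hole (subtracted): ⌀0.49, A = 0.188574 in², y = 6.35 in, Ī = 0.00282979 in⁴.
Centroid: ȳ = ΣA·y / ΣA = 4.74314 in.
Transfer each piece to the centroidal x-axis using Ī + A·d² with d = y − 4.74314:
  bottom plate: d = -4.46814 in → contributes +109.942 in⁴
  web plate: d = 1.60686 in → contributes +112.018 in⁴
  top plate: d = 7.68186 in → contributes +90.9157 in⁴
  hole: d = 1.60686 in → contributes −0.489729 in⁴
Total I = 312.386 in⁴.

I_x ≈ 312.4 in⁴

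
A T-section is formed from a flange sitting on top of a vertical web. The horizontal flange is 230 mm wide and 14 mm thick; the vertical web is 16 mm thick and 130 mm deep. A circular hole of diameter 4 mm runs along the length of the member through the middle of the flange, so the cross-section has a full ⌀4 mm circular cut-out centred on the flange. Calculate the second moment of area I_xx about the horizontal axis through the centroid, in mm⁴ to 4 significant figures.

I_xx ≈ 9.523 × 10⁶ mm⁴

Treat the section as a set of non-overlapping primitives; coordinates are from the bounding-box lower-left.
Flange: 230 × 14, A = 3 220 mm², y = 137 mm, Ī = 52593.3 mm⁴.
Web: 16 × 130, A = 2 080 mm², y = 65 mm, Ī = 2 929 333 mm⁴.
Hole (subtracted): ⌀4, A = 12.5664 mm², y = 137 mm, Ī = 12.5664 mm⁴.
Centroid: ȳ = ΣA·y / ΣA = 108.676 mm.
Transfer each piece to the horizontal axis through the centroid using Ī + A·d² with d = y − 108.676:
  flange: d = 28.3238 mm → contributes +2 635 791 mm⁴
  web: d = -43.6762 mm → contributes +6 897 170 mm⁴
  hole: d = 28.3238 mm → contributes −10093.8 mm⁴
Total I = 9 522 868 mm⁴.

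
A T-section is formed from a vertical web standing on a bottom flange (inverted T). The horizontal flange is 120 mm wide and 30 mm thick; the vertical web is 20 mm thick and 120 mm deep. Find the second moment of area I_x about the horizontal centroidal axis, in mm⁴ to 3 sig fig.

Treat the section as a set of non-overlapping primitives; coordinates are from the bounding-box lower-left.
Flange: 120 × 30, A = 3 600 mm², y = 15 mm, Ī = 270 000 mm⁴.
Web: 20 × 120, A = 2 400 mm², y = 90 mm, Ī = 2 880 000 mm⁴.
Centroid: ȳ = ΣA·y / ΣA = 45 mm.
Transfer each piece to the horizontal centroidal axis using Ī + A·d² with d = y − 45:
  flange: d = -30 mm → contributes +3 510 000 mm⁴
  web: d = 45 mm → contributes +7 740 000 mm⁴
Total I = 11 250 000 mm⁴.

I_x ≈ 1.13 × 10⁷ mm⁴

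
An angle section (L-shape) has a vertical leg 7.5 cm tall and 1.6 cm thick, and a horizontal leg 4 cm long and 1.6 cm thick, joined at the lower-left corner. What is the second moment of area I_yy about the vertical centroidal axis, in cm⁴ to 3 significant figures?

Split into non-overlapping primitives; take the origin at the lower-left of the bounding box.
Vertical leg: 1.6 × 7.5, A = 12 cm², x = 0.8 cm, Ī = 2.56 cm⁴.
Horizontal leg (remainder): 2.4 × 1.6, A = 3.84 cm², x = 2.8 cm, Ī = 1.8432 cm⁴.
Centroid: x̄ = ΣA·x / ΣA = 1.2848 cm.
Transfer each piece to the vertical centroidal axis using Ī + A·d² with d = x − 1.2848:
  vertical leg: d = -0.48485 cm → contributes +5.3809 cm⁴
  horizontal leg (remainder): d = 1.5152 cm → contributes +10.659 cm⁴
Total I = 16.04 cm⁴.

I_yy ≈ 16.0 cm⁴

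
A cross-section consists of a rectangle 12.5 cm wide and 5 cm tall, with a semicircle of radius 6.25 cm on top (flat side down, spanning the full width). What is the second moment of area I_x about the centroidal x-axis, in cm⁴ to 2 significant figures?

Break the section into simple shapes (no overlaps), measuring from the bottom-left corner of the bounding box.
Rectangular body: 12.5 × 5, A = 62.5 cm², y = 2.5 cm, Ī = 130.2 cm⁴.
Semicircular cap: semicircle r = 6.25, A = 61.36 cm², y = 7.653 cm, Ī = 167.5 cm⁴.
Centroid: ȳ = ΣA·y / ΣA = 5.053 cm.
Transfer each piece to the centroidal x-axis using Ī + A·d² with d = y − 5.053:
  rectangular body: d = -2.553 cm → contributes +537.4 cm⁴
  semicircular cap: d = 2.6 cm → contributes +582.3 cm⁴
Total I = 1 120 cm⁴.

I_x ≈ 1100 cm⁴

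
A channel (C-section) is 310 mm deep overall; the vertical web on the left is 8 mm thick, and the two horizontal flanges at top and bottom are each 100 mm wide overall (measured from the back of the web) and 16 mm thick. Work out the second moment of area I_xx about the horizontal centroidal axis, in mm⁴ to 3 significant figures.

I_xx ≈ 8.35 × 10⁷ mm⁴

Decompose the section into non-overlapping parts with the origin at the bottom-left of its bounding rectangle.
Web: 8 × 310, A = 2 480 mm², y = 155 mm, Ī = 19 860 667 mm⁴.
Top flange (beyond web): 92 × 16, A = 1 472 mm², y = 302 mm, Ī = 31 403 mm⁴.
Bottom flange (beyond web): 92 × 16, A = 1 472 mm², y = 8 mm, Ī = 31 403 mm⁴.
By symmetry the centroid is at mid-height, ȳ = 155 mm.
Transfer each piece to the horizontal centroidal axis using Ī + A·d² with d = y − 155:
  web: d = 0 mm → contributes +19 860 667 mm⁴
  top flange (beyond web): d = 147 mm → contributes +31 839 851 mm⁴
  bottom flange (beyond web): d = -147 mm → contributes +31 839 851 mm⁴
Total I = 83 540 368 mm⁴.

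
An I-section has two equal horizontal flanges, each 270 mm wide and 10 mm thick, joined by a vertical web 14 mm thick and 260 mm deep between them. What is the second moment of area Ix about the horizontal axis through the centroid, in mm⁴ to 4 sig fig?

Ix ≈ 1.190 × 10⁸ mm⁴

Treat the section as a set of non-overlapping primitives; coordinates are from the bounding-box lower-left.
Bottom flange: 270 × 10, A = 2 700 mm², y = 5 mm, Ī = 22 500 mm⁴.
Web: 14 × 260, A = 3 640 mm², y = 140 mm, Ī = 20 505 333 mm⁴.
Top flange: 270 × 10, A = 2 700 mm², y = 275 mm, Ī = 22 500 mm⁴.
By symmetry the centroid is at mid-height, ȳ = 140 mm.
Transfer each piece to the horizontal axis through the centroid using Ī + A·d² with d = y − 140:
  bottom flange: d = -135 mm → contributes +49 230 000 mm⁴
  web: d = 0 mm → contributes +20 505 333 mm⁴
  top flange: d = 135 mm → contributes +49 230 000 mm⁴
Total I = 118 965 333 mm⁴.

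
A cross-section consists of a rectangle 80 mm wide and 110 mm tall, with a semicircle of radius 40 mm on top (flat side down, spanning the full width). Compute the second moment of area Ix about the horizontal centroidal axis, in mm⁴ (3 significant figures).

Break the section into simple shapes (no overlaps), measuring from the bottom-left corner of the bounding box.
Rectangular body: 80 × 110, A = 8 800 mm², y = 55 mm, Ī = 8 873 333 mm⁴.
Semicircular cap: semicircle r = 40, A = 2513.3 mm², y = 126.98 mm, Ī = 280 978 mm⁴.
Centroid: ȳ = ΣA·y / ΣA = 70.99 mm.
Transfer each piece to the horizontal centroidal axis using Ī + A·d² with d = y − 70.99:
  rectangular body: d = -15.99 mm → contributes +11 123 256 mm⁴
  semicircular cap: d = 55.987 mm → contributes +8 158 876 mm⁴
Total I = 19 282 132 mm⁴.

Ix ≈ 1.93 × 10⁷ mm⁴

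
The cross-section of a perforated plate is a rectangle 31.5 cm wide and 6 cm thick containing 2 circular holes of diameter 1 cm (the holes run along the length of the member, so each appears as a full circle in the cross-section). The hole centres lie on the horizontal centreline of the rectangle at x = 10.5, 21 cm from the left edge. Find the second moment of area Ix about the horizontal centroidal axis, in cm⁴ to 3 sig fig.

Ix ≈ 567 cm⁴

Treat the section as a set of non-overlapping primitives; coordinates are from the bounding-box lower-left.
Plate: 31.5 × 6, A = 189 cm², y = 3 cm, Ī = 567 cm⁴.
Hole 1 (subtracted): ⌀1, A = 0.7854 cm², y = 3 cm, Ī = 0.049087 cm⁴.
Hole 2 (subtracted): ⌀1, A = 0.7854 cm², y = 3 cm, Ī = 0.049087 cm⁴.
By symmetry the centroid is at mid-height, ȳ = 3 cm.
All pieces are centred on the horizontal centroidal axis, so I = ΣĪ (holes subtracted) = 566.9 cm⁴.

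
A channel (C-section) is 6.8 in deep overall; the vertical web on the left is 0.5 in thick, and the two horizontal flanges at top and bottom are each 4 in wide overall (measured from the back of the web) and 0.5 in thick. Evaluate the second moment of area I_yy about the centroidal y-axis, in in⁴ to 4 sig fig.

I_yy ≈ 10.54 in⁴

Treat the section as a set of non-overlapping primitives; coordinates are from the bounding-box lower-left.
Web: 0.5 × 6.8, A = 3.4 in², x = 0.25 in, Ī = 0.0708333 in⁴.
Top flange (beyond web): 3.5 × 0.5, A = 1.75 in², x = 2.25 in, Ī = 1.78646 in⁴.
Bottom flange (beyond web): 3.5 × 0.5, A = 1.75 in², x = 2.25 in, Ī = 1.78646 in⁴.
Centroid: x̄ = ΣA·x / ΣA = 1.26449 in.
Transfer each piece to the centroidal y-axis using Ī + A·d² with d = x − 1.26449:
  web: d = -1.01449 in → contributes +3.5701 in⁴
  top flange (beyond web): d = 0.985507 in → contributes +3.4861 in⁴
  bottom flange (beyond web): d = 0.985507 in → contributes +3.4861 in⁴
Total I = 10.5423 in⁴.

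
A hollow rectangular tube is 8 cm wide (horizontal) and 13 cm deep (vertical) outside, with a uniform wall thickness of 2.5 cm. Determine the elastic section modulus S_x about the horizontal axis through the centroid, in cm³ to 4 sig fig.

Split into non-overlapping primitives; take the origin at the lower-left of the bounding box.
Outer rectangle: 8 × 13, A = 104 cm², y = 6.5 cm, Ī = 1464.67 cm⁴.
Inner void (subtracted): 3 × 8, A = 24 cm², y = 6.5 cm, Ī = 128 cm⁴.
By symmetry the centroid is at mid-height, ȳ = 6.5 cm.
All pieces are centred on the horizontal axis through the centroid, so I = ΣĪ (holes subtracted) = 1336.67 cm⁴.
Extreme fibre distance c = 6.5 cm; S = I/c = 205.641 cm³.

S_x ≈ 205.6 cm³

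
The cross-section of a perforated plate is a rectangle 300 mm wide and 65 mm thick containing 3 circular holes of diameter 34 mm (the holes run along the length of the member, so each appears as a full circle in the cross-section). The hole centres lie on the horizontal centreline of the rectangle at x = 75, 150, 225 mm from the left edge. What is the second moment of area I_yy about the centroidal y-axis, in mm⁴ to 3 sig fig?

Break the section into simple shapes (no overlaps), measuring from the bottom-left corner of the bounding box.
Plate: 300 × 65, A = 19 500 mm², x = 150 mm, Ī = 146 250 000 mm⁴.
Hole 1 (subtracted): ⌀34, A = 907.92 mm², x = 75 mm, Ī = 65 597 mm⁴.
Hole 2 (subtracted): ⌀34, A = 907.92 mm², x = 150 mm, Ī = 65 597 mm⁴.
Hole 3 (subtracted): ⌀34, A = 907.92 mm², x = 225 mm, Ī = 65 597 mm⁴.
By symmetry the centroid is at mid-width, x̄ = 150 mm.
Transfer each piece to the centroidal y-axis using Ī + A·d² with d = x − 150:
  plate: d = 0 mm → contributes +146 250 000 mm⁴
  hole 1: d = -75 mm → contributes −5 172 649 mm⁴
  hole 2: d = 0 mm → contributes −65 597 mm⁴
  hole 3: d = 75 mm → contributes −5 172 649 mm⁴
Total I = 135 839 105 mm⁴.

I_yy ≈ 1.36 × 10⁸ mm⁴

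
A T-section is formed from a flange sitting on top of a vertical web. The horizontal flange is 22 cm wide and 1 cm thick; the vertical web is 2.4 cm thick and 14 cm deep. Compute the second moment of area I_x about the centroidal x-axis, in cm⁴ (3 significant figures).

Break the section into simple shapes (no overlaps), measuring from the bottom-left corner of the bounding box.
Flange: 22 × 1, A = 22 cm², y = 14.5 cm, Ī = 1.8333 cm⁴.
Web: 2.4 × 14, A = 33.6 cm², y = 7 cm, Ī = 548.8 cm⁴.
Centroid: ȳ = ΣA·y / ΣA = 9.9676 cm.
Transfer each piece to the centroidal x-axis using Ī + A·d² with d = y − 9.9676:
  flange: d = 4.5324 cm → contributes +453.77 cm⁴
  web: d = -2.9676 cm → contributes +844.71 cm⁴
Total I = 1298.5 cm⁴.

I_x ≈ 1300 cm⁴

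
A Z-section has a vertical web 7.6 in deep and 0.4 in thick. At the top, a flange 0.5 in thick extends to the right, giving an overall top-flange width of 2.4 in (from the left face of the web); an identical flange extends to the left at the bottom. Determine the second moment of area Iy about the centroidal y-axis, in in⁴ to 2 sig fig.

Iy ≈ 3.6 in⁴

Split into non-overlapping primitives; take the origin at the lower-left of the bounding box.
Web: 0.4 × 7.6, A = 3.04 in², x = 2.2 in, Ī = 0.04053 in⁴.
Top flange (beyond web): 2 × 0.5, A = 1 in², x = 3.4 in, Ī = 0.3333 in⁴.
Bottom flange (beyond web): 2 × 0.5, A = 1 in², x = 1 in, Ī = 0.3333 in⁴.
Centroid: x̄ = ΣA·x / ΣA = 2.2 in.
Transfer each piece to the centroidal y-axis using Ī + A·d² with d = x − 2.2:
  web: d = 0 in → contributes +0.04053 in⁴
  top flange (beyond web): d = 1.2 in → contributes +1.773 in⁴
  bottom flange (beyond web): d = -1.2 in → contributes +1.773 in⁴
Total I = 3.587 in⁴.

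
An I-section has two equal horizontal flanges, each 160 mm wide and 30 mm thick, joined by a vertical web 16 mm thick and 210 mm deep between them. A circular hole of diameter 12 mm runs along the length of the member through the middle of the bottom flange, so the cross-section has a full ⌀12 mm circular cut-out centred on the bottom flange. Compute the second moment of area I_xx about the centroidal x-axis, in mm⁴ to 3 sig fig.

I_xx ≈ 1.50 × 10⁸ mm⁴

Treat the section as a set of non-overlapping primitives; coordinates are from the bounding-box lower-left.
Bottom flange: 160 × 30, A = 4 800 mm², y = 15 mm, Ī = 360 000 mm⁴.
Web: 16 × 210, A = 3 360 mm², y = 135 mm, Ī = 12 348 000 mm⁴.
Top flange: 160 × 30, A = 4 800 mm², y = 255 mm, Ī = 360 000 mm⁴.
Hole (subtracted): ⌀12, A = 113.1 mm², y = 15 mm, Ī = 1017.9 mm⁴.
Centroid: ȳ = ΣA·y / ΣA = 136.06 mm.
Transfer each piece to the centroidal x-axis using Ī + A·d² with d = y − 136.06:
  bottom flange: d = -121.06 mm → contributes +70 702 349 mm⁴
  web: d = -1.0564 mm → contributes +12 351 750 mm⁴
  top flange: d = 118.94 mm → contributes +68 268 365 mm⁴
  hole: d = -121.06 mm → contributes −1 658 420 mm⁴
Total I = 149 664 043 mm⁴.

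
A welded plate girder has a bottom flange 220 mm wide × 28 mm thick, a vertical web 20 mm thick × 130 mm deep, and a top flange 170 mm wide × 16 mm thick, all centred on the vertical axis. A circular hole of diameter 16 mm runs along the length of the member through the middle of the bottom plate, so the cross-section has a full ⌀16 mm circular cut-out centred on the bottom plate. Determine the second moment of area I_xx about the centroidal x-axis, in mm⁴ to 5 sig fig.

Break the section into simple shapes (no overlaps), measuring from the bottom-left corner of the bounding box.
Bottom plate: 220 × 28, A = 6 160 mm², y = 14 mm, Ī = 402453.3 mm⁴.
Web plate: 20 × 130, A = 2 600 mm², y = 93 mm, Ī = 3 661 667 mm⁴.
Top plate: 170 × 16, A = 2 720 mm², y = 166 mm, Ī = 58026.67 mm⁴.
Hole (subtracted): ⌀16, A = 201.0619 mm², y = 14 mm, Ī = 3216.991 mm⁴.
Centroid: ȳ = ΣA·y / ΣA = 68.86687 mm.
Transfer each piece to the centroidal x-axis using Ī + A·d² with d = y − 68.86687:
  bottom plate: d = -54.86687 mm → contributes +18 946 352 mm⁴
  web plate: d = 24.13313 mm → contributes +5 175 928 mm⁴
  top plate: d = 97.13313 mm → contributes +25 720 806 mm⁴
  hole: d = -54.86687 mm → contributes −608488.4 mm⁴
Total I = 49 234 597 mm⁴.

I_xx ≈ 4.9235 × 10⁷ mm⁴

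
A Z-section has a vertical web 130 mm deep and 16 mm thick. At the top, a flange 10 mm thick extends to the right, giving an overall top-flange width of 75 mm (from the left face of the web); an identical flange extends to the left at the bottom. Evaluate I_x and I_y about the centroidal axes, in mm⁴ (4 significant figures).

Treat the section as a set of non-overlapping primitives; coordinates are from the bounding-box lower-left.
Web: 16 × 130, A = 2 080 mm², y = 65 mm, Ī = 2 929 333 mm⁴.
Top flange (beyond web): 59 × 10, A = 590 mm², y = 125 mm, Ī = 4916.67 mm⁴.
Bottom flange (beyond web): 59 × 10, A = 590 mm², y = 5 mm, Ī = 4916.67 mm⁴.
Centroid: ȳ = ΣA·y / ΣA = 65 mm.
Transfer each piece to the centroidal x-axis using Ī + A·d² with d = y − 65:
  web: d = 0 mm → contributes +2 929 333 mm⁴
  top flange (beyond web): d = 60 mm → contributes +2 128 917 mm⁴
  bottom flange (beyond web): d = -60 mm → contributes +2 128 917 mm⁴
Total I = 7 187 167 mm⁴.
For the y-axis: x̄ = 67 mm.
Repeating about the centroidal y-axis gives I_y = 2 046 047 mm⁴.

I_x ≈ 7.187 × 10⁶ mm⁴, I_y ≈ 2.046 × 10⁶ mm⁴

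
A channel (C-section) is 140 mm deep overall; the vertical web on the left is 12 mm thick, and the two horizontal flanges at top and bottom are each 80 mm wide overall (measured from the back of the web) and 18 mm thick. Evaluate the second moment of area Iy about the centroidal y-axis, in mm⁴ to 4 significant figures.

Iy ≈ 2.558 × 10⁶ mm⁴

Treat the section as a set of non-overlapping primitives; coordinates are from the bounding-box lower-left.
Web: 12 × 140, A = 1 680 mm², x = 6 mm, Ī = 20 160 mm⁴.
Top flange (beyond web): 68 × 18, A = 1 224 mm², x = 46 mm, Ī = 471 648 mm⁴.
Bottom flange (beyond web): 68 × 18, A = 1 224 mm², x = 46 mm, Ī = 471 648 mm⁴.
Centroid: x̄ = ΣA·x / ΣA = 29.7209 mm.
Transfer each piece to the centroidal y-axis using Ī + A·d² with d = x − 29.7209:
  web: d = -23.7209 mm → contributes +965 467 mm⁴
  top flange (beyond web): d = 16.2791 mm → contributes +796 018 mm⁴
  bottom flange (beyond web): d = 16.2791 mm → contributes +796 018 mm⁴
Total I = 2 557 503 mm⁴.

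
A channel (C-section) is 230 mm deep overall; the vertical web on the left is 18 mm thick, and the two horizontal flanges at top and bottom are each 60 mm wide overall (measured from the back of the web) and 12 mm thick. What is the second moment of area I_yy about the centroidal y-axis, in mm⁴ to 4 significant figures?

Split into non-overlapping primitives; take the origin at the lower-left of the bounding box.
Web: 18 × 230, A = 4 140 mm², x = 9 mm, Ī = 111 780 mm⁴.
Top flange (beyond web): 42 × 12, A = 504 mm², x = 39 mm, Ī = 74 088 mm⁴.
Bottom flange (beyond web): 42 × 12, A = 504 mm², x = 39 mm, Ī = 74 088 mm⁴.
Centroid: x̄ = ΣA·x / ΣA = 14.8741 mm.
Transfer each piece to the centroidal y-axis using Ī + A·d² with d = x − 14.8741:
  web: d = -5.87413 mm → contributes +254 632 mm⁴
  top flange (beyond web): d = 24.1259 mm → contributes +367 445 mm⁴
  bottom flange (beyond web): d = 24.1259 mm → contributes +367 445 mm⁴
Total I = 989 522 mm⁴.

I_yy ≈ 9.895 × 10⁵ mm⁴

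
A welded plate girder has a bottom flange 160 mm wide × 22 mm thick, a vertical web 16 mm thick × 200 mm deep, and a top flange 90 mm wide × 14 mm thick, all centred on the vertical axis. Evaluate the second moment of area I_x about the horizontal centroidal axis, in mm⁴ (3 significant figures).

Decompose the section into non-overlapping parts with the origin at the bottom-left of its bounding rectangle.
Bottom plate: 160 × 22, A = 3 520 mm², y = 11 mm, Ī = 141 973 mm⁴.
Web plate: 16 × 200, A = 3 200 mm², y = 122 mm, Ī = 10 666 667 mm⁴.
Top plate: 90 × 14, A = 1 260 mm², y = 229 mm, Ī = 20 580 mm⁴.
Centroid: ȳ = ΣA·y / ΣA = 89.932 mm.
Transfer each piece to the horizontal centroidal axis using Ī + A·d² with d = y − 89.932:
  bottom plate: d = -78.932 mm → contributes +22 072 675 mm⁴
  web plate: d = 32.068 mm → contributes +13 957 340 mm⁴
  top plate: d = 139.07 mm → contributes +24 388 749 mm⁴
Total I = 60 418 763 mm⁴.

I_x ≈ 6.04 × 10⁷ mm⁴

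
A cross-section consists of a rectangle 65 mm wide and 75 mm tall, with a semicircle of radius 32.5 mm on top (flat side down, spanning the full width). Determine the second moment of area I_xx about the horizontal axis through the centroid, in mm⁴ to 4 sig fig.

Treat the section as a set of non-overlapping primitives; coordinates are from the bounding-box lower-left.
Rectangular body: 65 × 75, A = 4 875 mm², y = 37.5 mm, Ī = 2 285 156 mm⁴.
Semicircular cap: semicircle r = 32.5, A = 1659.15 mm², y = 88.7934 mm, Ī = 122 452 mm⁴.
Centroid: ȳ = ΣA·y / ΣA = 50.5244 mm.
Transfer each piece to the horizontal axis through the centroid using Ī + A·d² with d = y − 50.5244:
  rectangular body: d = -13.0244 mm → contributes +3 112 132 mm⁴
  semicircular cap: d = 38.269 mm → contributes +2 552 308 mm⁴
Total I = 5 664 440 mm⁴.

I_xx ≈ 5.664 × 10⁶ mm⁴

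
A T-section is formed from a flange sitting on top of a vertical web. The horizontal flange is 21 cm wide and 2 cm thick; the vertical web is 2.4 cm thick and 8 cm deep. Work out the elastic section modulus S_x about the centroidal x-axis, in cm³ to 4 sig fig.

S_x ≈ 59.99 cm³

Treat the section as a set of non-overlapping primitives; coordinates are from the bounding-box lower-left.
Flange: 21 × 2, A = 42 cm², y = 9 cm, Ī = 14 cm⁴.
Web: 2.4 × 8, A = 19.2 cm², y = 4 cm, Ī = 102.4 cm⁴.
Centroid: ȳ = ΣA·y / ΣA = 7.43137 cm.
Transfer each piece to the centroidal x-axis using Ī + A·d² with d = y − 7.43137:
  flange: d = 1.56863 cm → contributes +117.345 cm⁴
  web: d = -3.43137 cm → contributes +328.467 cm⁴
Total I = 445.812 cm⁴.
Extreme fibre distance c = 7.43137 cm; S = I/c = 59.9905 cm³.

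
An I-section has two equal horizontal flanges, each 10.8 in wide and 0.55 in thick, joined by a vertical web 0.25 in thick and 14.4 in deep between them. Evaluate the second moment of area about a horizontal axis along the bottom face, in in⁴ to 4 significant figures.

I_base ≈ 1656 in⁴

Break the section into simple shapes (no overlaps), measuring from the bottom-left corner of the bounding box.
Bottom flange: 10.8 × 0.55, A = 5.94 in², y = 0.275 in, Ī = 0.149738 in⁴.
Web: 0.25 × 14.4, A = 3.6 in², y = 7.75 in, Ī = 62.208 in⁴.
Top flange: 10.8 × 0.55, A = 5.94 in², y = 15.225 in, Ī = 0.149738 in⁴.
Transfer each piece to a horizontal axis along the bottom face using Ī + A·d² with d = y − 0:
  bottom flange: d = 0.275 in → contributes +0.59895 in⁴
  web: d = 7.75 in → contributes +278.433 in⁴
  top flange: d = 15.225 in → contributes +1377.05 in⁴
Total I = 1656.08 in⁴.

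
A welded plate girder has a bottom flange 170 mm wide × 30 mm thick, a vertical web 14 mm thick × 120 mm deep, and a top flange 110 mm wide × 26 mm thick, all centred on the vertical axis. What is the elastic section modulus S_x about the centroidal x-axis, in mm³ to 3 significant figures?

Decompose the section into non-overlapping parts with the origin at the bottom-left of its bounding rectangle.
Bottom plate: 170 × 30, A = 5 100 mm², y = 15 mm, Ī = 382 500 mm⁴.
Web plate: 14 × 120, A = 1 680 mm², y = 90 mm, Ī = 2 016 000 mm⁴.
Top plate: 110 × 26, A = 2 860 mm², y = 163 mm, Ī = 161 113 mm⁴.
Centroid: ȳ = ΣA·y / ΣA = 71.979 mm.
Transfer each piece to the centroidal x-axis using Ī + A·d² with d = y − 71.979:
  bottom plate: d = -56.979 mm → contributes +16 940 340 mm⁴
  web plate: d = 18.021 mm → contributes +2 561 575 mm⁴
  top plate: d = 91.021 mm → contributes +23 855 574 mm⁴
Total I = 43 357 489 mm⁴.
Extreme fibre distance c = 104.02 mm; S = I/c = 416 816 mm³.

S_x ≈ 4.17 × 10⁵ mm³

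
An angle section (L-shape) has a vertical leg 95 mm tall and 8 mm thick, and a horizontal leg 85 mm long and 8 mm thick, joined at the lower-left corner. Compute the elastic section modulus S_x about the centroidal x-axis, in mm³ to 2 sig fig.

Break the section into simple shapes (no overlaps), measuring from the bottom-left corner of the bounding box.
Vertical leg: 8 × 95, A = 760 mm², y = 47.5 mm, Ī = 571 583 mm⁴.
Horizontal leg (remainder): 77 × 8, A = 616 mm², y = 4 mm, Ī = 3 285 mm⁴.
Centroid: ȳ = ΣA·y / ΣA = 28.03 mm.
Transfer each piece to the centroidal x-axis using Ī + A·d² with d = y − 28.03:
  vertical leg: d = 19.47 mm → contributes +859 798 mm⁴
  horizontal leg (remainder): d = -24.03 mm → contributes +358 875 mm⁴
Total I = 1 218 674 mm⁴.
Extreme fibre distance c = 66.97 mm; S = I/c = 18 196 mm³.

S_x ≈ 1.8 × 10⁴ mm³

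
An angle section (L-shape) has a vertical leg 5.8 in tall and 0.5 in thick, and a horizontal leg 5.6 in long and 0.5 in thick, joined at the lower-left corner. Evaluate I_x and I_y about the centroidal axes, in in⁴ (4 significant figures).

I_x ≈ 17.71 in⁴, I_y ≈ 16.23 in⁴

Decompose the section into non-overlapping parts with the origin at the bottom-left of its bounding rectangle.
Vertical leg: 0.5 × 5.8, A = 2.9 in², y = 2.9 in, Ī = 8.12967 in⁴.
Horizontal leg (remainder): 5.1 × 0.5, A = 2.55 in², y = 0.25 in, Ī = 0.053125 in⁴.
Centroid: ȳ = ΣA·y / ΣA = 1.66009 in.
Transfer each piece to the centroidal x-axis using Ī + A·d² with d = y − 1.66009:
  vertical leg: d = 1.23991 in → contributes +12.588 in⁴
  horizontal leg (remainder): d = -1.41009 in → contributes +5.12344 in⁴
Total I = 17.7115 in⁴.
For the y-axis: x̄ = 1.56009 in.
Repeating about the centroidal y-axis gives I_y = 16.2255 in⁴.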